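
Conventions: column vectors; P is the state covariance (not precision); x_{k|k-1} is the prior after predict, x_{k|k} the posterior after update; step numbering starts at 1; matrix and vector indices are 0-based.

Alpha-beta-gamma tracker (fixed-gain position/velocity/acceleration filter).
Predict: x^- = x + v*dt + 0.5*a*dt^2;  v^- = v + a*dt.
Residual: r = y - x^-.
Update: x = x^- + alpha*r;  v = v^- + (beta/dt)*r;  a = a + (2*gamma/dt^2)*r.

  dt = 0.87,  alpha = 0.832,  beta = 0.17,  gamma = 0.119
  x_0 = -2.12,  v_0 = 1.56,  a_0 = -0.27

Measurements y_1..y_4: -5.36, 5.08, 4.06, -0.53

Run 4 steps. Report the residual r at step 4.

resid = -6.9434

step 1: x_pred=-0.8650  r=-4.4950  x^+=-4.6048  v^+=0.4468  a^+=-1.6834
step 2: x_pred=-4.8532  r=9.9332  x^+=3.4112  v^+=0.9232  a^+=1.4400
step 3: x_pred=4.7593  r=-0.6993  x^+=4.1775  v^+=2.0393  a^+=1.2201
step 4: x_pred=6.4134  r=-6.9434  x^+=0.6365  v^+=1.7440  a^+=-0.9632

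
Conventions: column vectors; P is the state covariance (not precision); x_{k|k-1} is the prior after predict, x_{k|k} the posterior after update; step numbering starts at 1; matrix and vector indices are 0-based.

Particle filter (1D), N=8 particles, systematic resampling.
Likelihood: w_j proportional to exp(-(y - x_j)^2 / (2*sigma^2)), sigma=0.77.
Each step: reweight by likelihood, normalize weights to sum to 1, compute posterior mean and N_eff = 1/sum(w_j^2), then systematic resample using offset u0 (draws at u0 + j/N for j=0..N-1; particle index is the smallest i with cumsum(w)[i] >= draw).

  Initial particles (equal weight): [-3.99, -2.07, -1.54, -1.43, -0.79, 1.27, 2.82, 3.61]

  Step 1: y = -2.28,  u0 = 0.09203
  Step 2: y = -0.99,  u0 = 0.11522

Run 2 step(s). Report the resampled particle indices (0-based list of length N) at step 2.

step 1: w=[0.0357, 0.4055, 0.2652, 0.2288, 0.0647, 0.0000, 0.0000, 0.0000]  mean=-1.7687  Neff=3.4178  idx=[1, 1, 1, 2, 2, 3, 3, 4]
step 2: w=[0.0701, 0.0701, 0.0701, 0.1452, 0.1452, 0.1591, 0.1591, 0.1812]  mean=-1.4805  Neff=7.1249  idx=[1, 3, 4, 4, 5, 6, 7, 7]

resampled_idx = [1, 3, 4, 4, 5, 6, 7, 7]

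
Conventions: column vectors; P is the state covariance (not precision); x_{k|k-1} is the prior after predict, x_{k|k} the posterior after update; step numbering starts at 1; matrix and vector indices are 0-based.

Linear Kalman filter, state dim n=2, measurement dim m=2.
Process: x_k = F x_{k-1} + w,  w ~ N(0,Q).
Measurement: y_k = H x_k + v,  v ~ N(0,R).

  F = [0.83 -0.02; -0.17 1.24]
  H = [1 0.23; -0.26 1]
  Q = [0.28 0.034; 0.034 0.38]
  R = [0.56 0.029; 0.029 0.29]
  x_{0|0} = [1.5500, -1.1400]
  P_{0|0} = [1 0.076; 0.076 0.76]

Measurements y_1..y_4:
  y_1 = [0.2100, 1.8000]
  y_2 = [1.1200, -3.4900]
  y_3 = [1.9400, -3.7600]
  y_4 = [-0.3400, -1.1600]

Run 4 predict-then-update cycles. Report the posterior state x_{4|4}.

x_post = [0.7022, -1.9264]

step 1: x^-=[1.3093, -1.6771]  P^-=[0.9667 -0.0475; -0.0475 1.5454]  S=[1.5866 0.0885; 0.0885 1.9255]  K=[0.6126 -0.1833; 0.1494 0.8022]  nu=[-0.7136, 3.8175]  x^+=[0.1723, 1.2786]  P^+=[0.3264 0.0495; 0.0495 0.2498]
step 2: x^-=[0.1174, 1.5562]  P^-=[0.5033 0.0328; 0.0328 0.7527]  S=[1.1182 0.1021; 0.1021 1.0597]  K=[0.4694 -0.1378; 0.1211 0.6906]  nu=[0.6447, -5.0157]  x^+=[1.1110, -1.8296]  P^+=[0.2500 0.0387; 0.0387 0.2138]
step 3: x^-=[0.9587, -2.4575]  P^-=[0.4510 0.0333; 0.0333 0.6997]  S=[1.0634 0.1040; 0.1040 1.0029]  K=[0.4440 -0.1297; 0.1165 0.6770]  nu=[1.5465, -1.0532]  x^+=[1.7821, -2.9904]  P^+=[0.2365 0.0367; 0.0367 0.2093]
step 4: x^-=[1.5389, -4.0111]  P^-=[0.4418 0.0334; 0.0334 0.6931]  S=[1.0538 0.1049; 0.1049 0.9956]  K=[0.4393 -0.1281; 0.1157 0.6752]  nu=[-0.9564, 3.2512]  x^+=[0.7022, -1.9264]  P^+=[0.2339 0.0364; 0.0364 0.2086]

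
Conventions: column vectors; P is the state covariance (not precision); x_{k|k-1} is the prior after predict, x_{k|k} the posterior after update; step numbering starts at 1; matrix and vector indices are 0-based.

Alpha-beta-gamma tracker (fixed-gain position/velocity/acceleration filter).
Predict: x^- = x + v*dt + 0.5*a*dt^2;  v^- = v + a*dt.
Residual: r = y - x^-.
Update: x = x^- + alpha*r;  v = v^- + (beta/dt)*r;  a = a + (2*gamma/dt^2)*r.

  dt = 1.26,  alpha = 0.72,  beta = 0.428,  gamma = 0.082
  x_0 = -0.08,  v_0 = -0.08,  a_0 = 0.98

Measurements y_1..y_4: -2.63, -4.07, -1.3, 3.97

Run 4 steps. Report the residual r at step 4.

step 1: x_pred=0.5971  r=-3.2271  x^+=-1.7264  v^+=0.0586  a^+=0.6466
step 2: x_pred=-1.1393  r=-2.9307  x^+=-3.2494  v^+=-0.1222  a^+=0.3439
step 3: x_pred=-3.1303  r=1.8303  x^+=-1.8125  v^+=0.9329  a^+=0.5330
step 4: x_pred=-0.2140  r=4.1840  x^+=2.7985  v^+=3.0256  a^+=0.9652

resid = 4.1840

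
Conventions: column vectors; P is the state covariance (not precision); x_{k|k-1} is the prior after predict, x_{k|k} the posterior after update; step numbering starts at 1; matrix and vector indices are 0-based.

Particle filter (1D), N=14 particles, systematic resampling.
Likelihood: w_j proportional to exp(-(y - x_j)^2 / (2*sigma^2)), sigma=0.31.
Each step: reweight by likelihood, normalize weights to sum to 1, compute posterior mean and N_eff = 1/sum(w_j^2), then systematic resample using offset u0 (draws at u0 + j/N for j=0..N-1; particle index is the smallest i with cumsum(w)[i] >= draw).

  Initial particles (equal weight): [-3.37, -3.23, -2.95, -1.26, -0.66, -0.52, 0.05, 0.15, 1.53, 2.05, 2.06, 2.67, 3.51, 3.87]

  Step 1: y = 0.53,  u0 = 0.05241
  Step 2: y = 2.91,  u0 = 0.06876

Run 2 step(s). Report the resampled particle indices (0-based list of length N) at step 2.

step 1: w=[0.0000, 0.0000, 0.0000, 0.0000, 0.0008, 0.0041, 0.3853, 0.6027, 0.0070, 0.0000, 0.0000, 0.0000, 0.0000, 0.0000]  mean=0.1178  Neff=1.9539  idx=[6, 6, 6, 6, 6, 7, 7, 7, 7, 7, 7, 7, 7, 7]
step 2: w=[0.0058, 0.0058, 0.0058, 0.0058, 0.0058, 0.1079, 0.1079, 0.1079, 0.1079, 0.1079, 0.1079, 0.1079, 0.1079, 0.1079]  mean=0.1471  Neff=9.5299  idx=[5, 6, 6, 7, 8, 8, 9, 10, 10, 11, 11, 12, 13, 13]

resampled_idx = [5, 6, 6, 7, 8, 8, 9, 10, 10, 11, 11, 12, 13, 13]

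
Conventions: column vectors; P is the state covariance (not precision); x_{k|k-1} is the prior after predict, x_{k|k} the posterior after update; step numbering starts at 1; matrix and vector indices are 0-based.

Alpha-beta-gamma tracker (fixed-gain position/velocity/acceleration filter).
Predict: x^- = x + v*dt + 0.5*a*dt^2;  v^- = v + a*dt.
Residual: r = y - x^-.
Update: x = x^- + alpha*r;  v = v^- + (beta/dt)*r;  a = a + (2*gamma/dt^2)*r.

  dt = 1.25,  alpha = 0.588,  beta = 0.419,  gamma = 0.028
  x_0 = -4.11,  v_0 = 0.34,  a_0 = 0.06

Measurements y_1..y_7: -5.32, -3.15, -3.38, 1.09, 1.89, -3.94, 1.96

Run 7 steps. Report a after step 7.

step 1: x_pred=-3.6381  r=-1.6819  x^+=-4.6271  v^+=-0.1488  a^+=-0.0003
step 2: x_pred=-4.8132  r=1.6632  x^+=-3.8353  v^+=0.4084  a^+=0.0593
step 3: x_pred=-3.2784  r=-0.1016  x^+=-3.3381  v^+=0.4485  a^+=0.0557
step 4: x_pred=-2.7340  r=3.8240  x^+=-0.4855  v^+=1.7999  a^+=0.1927
step 5: x_pred=1.9150  r=-0.0250  x^+=1.9003  v^+=2.0325  a^+=0.1918
step 6: x_pred=4.5908  r=-8.5308  x^+=-0.4253  v^+=-0.5872  a^+=-0.1139
step 7: x_pred=-1.2483  r=3.2083  x^+=0.6382  v^+=0.3458  a^+=0.0011

a_post = 0.0011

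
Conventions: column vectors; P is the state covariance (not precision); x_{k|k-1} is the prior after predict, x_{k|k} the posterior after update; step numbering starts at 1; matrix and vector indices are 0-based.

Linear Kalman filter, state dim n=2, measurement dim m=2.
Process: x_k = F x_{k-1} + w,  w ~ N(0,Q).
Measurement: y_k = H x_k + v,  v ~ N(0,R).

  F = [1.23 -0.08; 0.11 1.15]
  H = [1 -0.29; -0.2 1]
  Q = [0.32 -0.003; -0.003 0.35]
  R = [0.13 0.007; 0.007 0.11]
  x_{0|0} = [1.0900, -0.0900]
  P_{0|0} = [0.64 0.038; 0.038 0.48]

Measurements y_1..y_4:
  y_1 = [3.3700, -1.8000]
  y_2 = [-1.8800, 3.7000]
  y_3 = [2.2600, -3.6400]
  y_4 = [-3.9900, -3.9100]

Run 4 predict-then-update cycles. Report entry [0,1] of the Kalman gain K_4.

K[0,1] = 0.1693

step 1: x^-=[1.3479, 0.0164]  P^-=[1.2838 0.0928; 0.0928 1.0022]  S=[1.4443 -0.4422; -0.4422 1.1264]  K=[0.9385 0.2229; 0.1482 0.9314]  nu=[2.0269, -1.5468]  x^+=[2.9054, -1.1239]  P^+=[0.1407 0.0592; 0.0592 0.1153]
step 2: x^-=[3.6635, -0.9729]  P^-=[0.5220 0.0887; 0.0887 0.5192]  S=[0.6442 -0.1541; -0.1541 0.6146]  K=[0.8130 0.1783; 0.1055 0.8424]  nu=[-5.8257, 5.4056]  x^+=[-0.1089, 2.9661]  P^+=[0.1213 0.0496; 0.0496 0.1033]
step 3: x^-=[-0.3712, 3.3990]  P^-=[0.4944 0.0736; 0.0736 0.5006]  S=[0.6239 -0.1592; -0.1592 0.6010]  K=[0.8018 0.1703; 0.0982 0.8346]  nu=[3.6169, -7.1132]  x^+=[1.3173, -2.1822]  P^+=[0.1194 0.0482; 0.0482 0.1021]
step 4: x^-=[1.7949, -2.3646]  P^-=[0.4918 0.0716; 0.0716 0.4987]  S=[0.6223 -0.1603; -0.1603 0.5998]  K=[0.8006 0.1693; 0.0973 0.8337]  nu=[-6.4706, -1.1864]  x^+=[-3.5865, -3.9834]  P^+=[0.1192 0.0481; 0.0481 0.1020]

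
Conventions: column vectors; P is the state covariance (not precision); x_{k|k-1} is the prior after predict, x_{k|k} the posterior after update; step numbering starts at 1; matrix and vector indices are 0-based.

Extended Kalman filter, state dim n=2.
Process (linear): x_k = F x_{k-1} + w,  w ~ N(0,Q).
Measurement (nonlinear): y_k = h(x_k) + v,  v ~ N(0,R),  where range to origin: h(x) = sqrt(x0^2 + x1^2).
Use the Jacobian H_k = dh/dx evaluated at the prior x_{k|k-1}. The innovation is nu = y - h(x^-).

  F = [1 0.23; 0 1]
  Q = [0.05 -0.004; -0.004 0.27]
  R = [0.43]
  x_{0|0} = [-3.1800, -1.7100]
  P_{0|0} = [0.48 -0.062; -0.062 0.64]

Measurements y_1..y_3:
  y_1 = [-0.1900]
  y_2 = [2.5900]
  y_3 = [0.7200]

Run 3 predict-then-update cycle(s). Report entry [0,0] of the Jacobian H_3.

H_jac[0,0] = -0.9995

step 1: x^-=[-3.5733, -1.7100]  P^-=[0.5353 0.0812; 0.0812 0.9100]  H_jac=[-0.9020 -0.4317]  S=[1.0984]  K=[-0.4715; -0.4243]  nu=[-4.1514]  x^+=[-1.6157, 0.0515]  P^+=[0.2911 -0.1386; -0.1386 0.7122]
step 2: x^-=[-1.6039, 0.0515]  P^-=[0.3150 0.0212; 0.0212 0.9822]  H_jac=[-0.9995 0.0321]  S=[0.7444]  K=[-0.4221; 0.0138]  nu=[0.9853]  x^+=[-2.0198, 0.0651]  P^+=[0.1824 0.0256; 0.0256 0.9821]
step 3: x^-=[-2.0048, 0.0651]  P^-=[0.2961 0.2475; 0.2475 1.2521]  H_jac=[-0.9995 0.0325]  S=[0.7111]  K=[-0.4049; -0.2907]  nu=[-1.2858]  x^+=[-1.4841, 0.4389]  P^+=[0.1795 0.1638; 0.1638 1.1920]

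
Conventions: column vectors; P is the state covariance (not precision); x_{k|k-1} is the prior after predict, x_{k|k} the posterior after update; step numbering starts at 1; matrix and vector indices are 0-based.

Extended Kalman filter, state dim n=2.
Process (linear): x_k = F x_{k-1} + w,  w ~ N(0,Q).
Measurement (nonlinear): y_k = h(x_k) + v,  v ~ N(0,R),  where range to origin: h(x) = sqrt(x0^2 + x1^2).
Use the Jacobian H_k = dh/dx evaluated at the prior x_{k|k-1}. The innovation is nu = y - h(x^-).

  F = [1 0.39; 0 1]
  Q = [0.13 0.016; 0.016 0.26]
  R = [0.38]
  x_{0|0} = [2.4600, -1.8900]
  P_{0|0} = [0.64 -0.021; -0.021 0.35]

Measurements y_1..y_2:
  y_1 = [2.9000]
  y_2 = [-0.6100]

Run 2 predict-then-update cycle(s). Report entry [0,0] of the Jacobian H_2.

H_jac[0,0] = 0.4768

step 1: x^-=[1.7229, -1.8900]  P^-=[0.8069 0.1315; 0.1315 0.6100]  H_jac=[0.6737 -0.7390]  S=[0.9484]  K=[0.4707; -0.3819]  nu=[0.3426]  x^+=[1.8841, -2.0208]  P^+=[0.5968 0.3020; 0.3020 0.4717]
step 2: x^-=[1.0960, -2.0208]  P^-=[1.0340 0.5019; 0.5019 0.7317]  H_jac=[0.4768 -0.8790]  S=[0.7597]  K=[0.0681; -0.5316]  nu=[-2.9089]  x^+=[0.8978, -0.4744]  P^+=[1.0305 0.5295; 0.5295 0.5170]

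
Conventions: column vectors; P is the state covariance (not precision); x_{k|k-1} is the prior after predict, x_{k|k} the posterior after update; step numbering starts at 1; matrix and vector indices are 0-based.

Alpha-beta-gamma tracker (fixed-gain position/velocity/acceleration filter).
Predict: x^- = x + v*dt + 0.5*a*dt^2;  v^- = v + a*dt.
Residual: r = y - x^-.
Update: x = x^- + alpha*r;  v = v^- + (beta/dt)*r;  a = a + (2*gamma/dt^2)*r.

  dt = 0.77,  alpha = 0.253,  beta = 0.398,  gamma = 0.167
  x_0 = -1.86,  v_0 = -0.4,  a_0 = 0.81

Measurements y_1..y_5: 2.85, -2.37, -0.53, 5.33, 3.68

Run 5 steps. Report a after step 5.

step 1: x_pred=-1.9279  r=4.7779  x^+=-0.7191  v^+=2.6933  a^+=3.5015
step 2: x_pred=2.3928  r=-4.7628  x^+=1.1878  v^+=2.9277  a^+=0.8185
step 3: x_pred=3.6848  r=-4.2148  x^+=2.6184  v^+=1.3794  a^+=-1.5558
step 4: x_pred=3.2193  r=2.1107  x^+=3.7533  v^+=1.2724  a^+=-0.3668
step 5: x_pred=4.6243  r=-0.9443  x^+=4.3854  v^+=0.5018  a^+=-0.8988

a_post = -0.8988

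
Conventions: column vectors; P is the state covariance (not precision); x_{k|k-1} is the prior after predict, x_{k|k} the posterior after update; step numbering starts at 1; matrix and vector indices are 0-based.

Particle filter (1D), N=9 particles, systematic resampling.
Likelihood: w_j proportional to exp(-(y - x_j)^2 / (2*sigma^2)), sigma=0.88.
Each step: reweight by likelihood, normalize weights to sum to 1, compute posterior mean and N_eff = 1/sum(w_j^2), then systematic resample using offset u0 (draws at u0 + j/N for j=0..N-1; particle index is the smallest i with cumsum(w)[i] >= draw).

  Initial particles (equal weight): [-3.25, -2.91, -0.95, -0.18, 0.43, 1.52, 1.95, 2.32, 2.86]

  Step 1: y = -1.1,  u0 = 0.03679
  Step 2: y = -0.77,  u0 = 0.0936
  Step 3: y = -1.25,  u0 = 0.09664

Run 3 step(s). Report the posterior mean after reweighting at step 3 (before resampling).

step 1: w=[0.0256, 0.0612, 0.5000, 0.2937, 0.1119, 0.0060, 0.0012, 0.0003, 0.0000]  mean=-0.7288  Neff=2.8312  idx=[1, 2, 2, 2, 2, 3, 3, 3, 4]
step 2: w=[0.0077, 0.1449, 0.1449, 0.1449, 0.1449, 0.1182, 0.1182, 0.1182, 0.0584]  mean=-0.6116  Neff=7.7343  idx=[1, 2, 3, 3, 4, 5, 6, 7, 8]
step 3: w=[0.1495, 0.1495, 0.1495, 0.1495, 0.1495, 0.0756, 0.0756, 0.0756, 0.0256]  mean=-0.7399  Neff=7.7185  idx=[0, 1, 2, 2, 3, 4, 5, 6, 8]

post_mean = -0.7399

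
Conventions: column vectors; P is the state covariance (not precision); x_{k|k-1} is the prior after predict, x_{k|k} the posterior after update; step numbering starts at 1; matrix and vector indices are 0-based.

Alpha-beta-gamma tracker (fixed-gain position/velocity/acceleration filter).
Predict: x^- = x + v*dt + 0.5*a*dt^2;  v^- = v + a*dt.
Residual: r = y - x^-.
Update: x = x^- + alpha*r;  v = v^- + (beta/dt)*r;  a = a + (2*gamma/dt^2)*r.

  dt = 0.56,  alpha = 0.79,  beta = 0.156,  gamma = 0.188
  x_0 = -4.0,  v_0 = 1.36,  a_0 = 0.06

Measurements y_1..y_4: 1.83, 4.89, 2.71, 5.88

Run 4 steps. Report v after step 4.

v_post = 8.2176

step 1: x_pred=-3.2290  r=5.0590  x^+=0.7676  v^+=2.8029  a^+=6.1256
step 2: x_pred=3.2977  r=1.5923  x^+=4.5556  v^+=6.6768  a^+=8.0347
step 3: x_pred=9.5545  r=-6.8445  x^+=4.1473  v^+=9.2696  a^+=-0.1717
step 4: x_pred=9.3114  r=-3.4314  x^+=6.6006  v^+=8.2176  a^+=-4.2858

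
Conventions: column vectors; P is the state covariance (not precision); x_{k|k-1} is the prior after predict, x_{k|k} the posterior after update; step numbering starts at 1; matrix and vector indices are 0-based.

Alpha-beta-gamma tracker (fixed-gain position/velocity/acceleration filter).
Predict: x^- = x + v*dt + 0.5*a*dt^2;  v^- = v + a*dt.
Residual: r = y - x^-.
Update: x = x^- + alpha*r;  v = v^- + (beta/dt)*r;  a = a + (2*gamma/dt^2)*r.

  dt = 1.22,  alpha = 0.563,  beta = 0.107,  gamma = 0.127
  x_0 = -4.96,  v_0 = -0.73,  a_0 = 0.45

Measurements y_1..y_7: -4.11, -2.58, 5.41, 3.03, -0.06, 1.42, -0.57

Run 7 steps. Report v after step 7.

step 1: x_pred=-5.5157  r=1.4057  x^+=-4.7243  v^+=-0.0577  a^+=0.6899
step 2: x_pred=-4.2813  r=1.7013  x^+=-3.3235  v^+=0.9332  a^+=0.9802
step 3: x_pred=-1.4555  r=6.8655  x^+=2.4098  v^+=2.7312  a^+=2.1518
step 4: x_pred=7.3432  r=-4.3132  x^+=4.9149  v^+=4.9781  a^+=1.4158
step 5: x_pred=12.0418  r=-12.1018  x^+=5.2285  v^+=5.6440  a^+=-0.6494
step 6: x_pred=11.6309  r=-10.2109  x^+=5.8821  v^+=3.9561  a^+=-2.3919
step 7: x_pred=8.9286  r=-9.4986  x^+=3.5809  v^+=0.2049  a^+=-4.0129

v_post = 0.2049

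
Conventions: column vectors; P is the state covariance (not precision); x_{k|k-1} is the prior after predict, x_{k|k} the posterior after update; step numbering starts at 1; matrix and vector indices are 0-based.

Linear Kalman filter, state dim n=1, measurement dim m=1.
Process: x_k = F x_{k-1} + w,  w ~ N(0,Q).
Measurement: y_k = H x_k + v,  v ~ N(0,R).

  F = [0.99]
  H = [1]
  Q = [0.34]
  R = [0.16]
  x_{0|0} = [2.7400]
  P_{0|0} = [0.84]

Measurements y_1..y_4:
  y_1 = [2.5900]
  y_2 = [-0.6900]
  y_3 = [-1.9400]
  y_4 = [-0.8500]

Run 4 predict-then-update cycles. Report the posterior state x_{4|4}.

x_post = [-0.9902]

step 1: x^-=[2.7126]  P^-=[1.1633]  S=[1.3233]  K=[0.8791]  nu=[-0.1226]  x^+=[2.6048]  P^+=[0.1407]
step 2: x^-=[2.5788]  P^-=[0.4779]  S=[0.6379]  K=[0.7492]  nu=[-3.2688]  x^+=[0.1299]  P^+=[0.1199]
step 3: x^-=[0.1286]  P^-=[0.4575]  S=[0.6175]  K=[0.7409]  nu=[-2.0686]  x^+=[-1.4040]  P^+=[0.1185]
step 4: x^-=[-1.3899]  P^-=[0.4562]  S=[0.6162]  K=[0.7403]  nu=[0.5399]  x^+=[-0.9902]  P^+=[0.1185]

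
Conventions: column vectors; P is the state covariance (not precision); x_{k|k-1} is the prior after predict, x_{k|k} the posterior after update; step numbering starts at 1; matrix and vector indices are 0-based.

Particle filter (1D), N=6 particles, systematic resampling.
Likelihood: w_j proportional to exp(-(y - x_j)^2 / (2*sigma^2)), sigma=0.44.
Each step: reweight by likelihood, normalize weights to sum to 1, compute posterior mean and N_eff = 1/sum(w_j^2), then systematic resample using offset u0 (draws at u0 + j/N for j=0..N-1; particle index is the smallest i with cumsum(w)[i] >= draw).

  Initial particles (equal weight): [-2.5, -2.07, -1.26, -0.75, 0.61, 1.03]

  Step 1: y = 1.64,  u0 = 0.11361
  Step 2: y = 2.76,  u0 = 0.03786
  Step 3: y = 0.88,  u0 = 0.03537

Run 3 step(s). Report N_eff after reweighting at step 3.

step 1: w=[0.0000, 0.0000, 0.0000, 0.0000, 0.1444, 0.8556]  mean=0.9693  Neff=1.3283  idx=[4, 5, 5, 5, 5, 5]
step 2: w=[0.0030, 0.1994, 0.1994, 0.1994, 0.1994, 0.1994]  mean=1.0288  Neff=5.0296  idx=[1, 2, 2, 3, 4, 5]
step 3: w=[0.1667, 0.1667, 0.1667, 0.1667, 0.1667, 0.1667]  mean=1.0300  Neff=6.0000  idx=[0, 1, 2, 3, 4, 5]

N_eff = 6.0000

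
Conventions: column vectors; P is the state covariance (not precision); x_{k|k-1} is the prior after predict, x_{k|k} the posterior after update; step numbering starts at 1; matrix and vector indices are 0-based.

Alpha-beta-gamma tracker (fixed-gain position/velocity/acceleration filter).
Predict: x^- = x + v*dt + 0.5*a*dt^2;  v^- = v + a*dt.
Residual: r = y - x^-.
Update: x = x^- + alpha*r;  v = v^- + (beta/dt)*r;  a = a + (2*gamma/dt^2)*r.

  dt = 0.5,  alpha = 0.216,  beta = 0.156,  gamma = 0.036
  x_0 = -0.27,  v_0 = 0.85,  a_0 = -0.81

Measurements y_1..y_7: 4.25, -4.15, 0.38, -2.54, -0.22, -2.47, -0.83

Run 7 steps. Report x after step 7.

step 1: x_pred=0.0537  r=4.1963  x^+=0.9601  v^+=1.7542  a^+=0.3985
step 2: x_pred=1.8871  r=-6.0371  x^+=0.5831  v^+=0.0699  a^+=-1.3402
step 3: x_pred=0.4505  r=-0.0705  x^+=0.4353  v^+=-0.6222  a^+=-1.3605
step 4: x_pred=-0.0459  r=-2.4941  x^+=-0.5846  v^+=-2.0806  a^+=-2.0788
step 5: x_pred=-1.8847  r=1.6647  x^+=-1.5251  v^+=-2.6006  a^+=-1.5993
step 6: x_pred=-3.0253  r=0.5553  x^+=-2.9054  v^+=-3.2270  a^+=-1.4394
step 7: x_pred=-4.6988  r=3.8688  x^+=-3.8631  v^+=-2.7396  a^+=-0.3252

x_post = -3.8631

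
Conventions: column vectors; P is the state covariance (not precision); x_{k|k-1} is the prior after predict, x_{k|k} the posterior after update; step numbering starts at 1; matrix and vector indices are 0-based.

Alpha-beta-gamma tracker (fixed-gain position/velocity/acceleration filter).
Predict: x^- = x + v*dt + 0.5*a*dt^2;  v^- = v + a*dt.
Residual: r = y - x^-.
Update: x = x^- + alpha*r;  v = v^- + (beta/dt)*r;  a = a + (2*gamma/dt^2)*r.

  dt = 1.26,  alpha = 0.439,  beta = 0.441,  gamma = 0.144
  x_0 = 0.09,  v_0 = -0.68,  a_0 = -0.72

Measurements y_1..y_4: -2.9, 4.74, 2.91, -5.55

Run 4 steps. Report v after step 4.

step 1: x_pred=-1.3383  r=-1.5617  x^+=-2.0239  v^+=-2.1338  a^+=-1.0033
step 2: x_pred=-5.5089  r=10.2489  x^+=-1.0096  v^+=0.1892  a^+=0.8559
step 3: x_pred=-0.0918  r=3.0018  x^+=1.2260  v^+=2.3183  a^+=1.4005
step 4: x_pred=5.2587  r=-10.8087  x^+=0.5137  v^+=0.2998  a^+=-0.5603

v_post = 0.2998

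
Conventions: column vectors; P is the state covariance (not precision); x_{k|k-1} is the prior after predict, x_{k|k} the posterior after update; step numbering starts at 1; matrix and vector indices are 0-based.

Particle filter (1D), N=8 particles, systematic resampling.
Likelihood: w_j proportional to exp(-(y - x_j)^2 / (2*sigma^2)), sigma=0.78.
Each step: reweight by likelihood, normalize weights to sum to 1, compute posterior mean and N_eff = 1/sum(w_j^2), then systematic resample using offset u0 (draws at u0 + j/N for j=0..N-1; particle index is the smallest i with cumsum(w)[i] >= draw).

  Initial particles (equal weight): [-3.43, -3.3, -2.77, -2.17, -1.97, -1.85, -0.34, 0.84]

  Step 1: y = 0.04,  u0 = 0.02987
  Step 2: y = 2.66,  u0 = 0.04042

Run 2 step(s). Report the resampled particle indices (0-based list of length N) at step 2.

resampled_idx = [5, 5, 5, 6, 6, 6, 7, 7]

step 1: w=[0.0000, 0.0001, 0.0010, 0.0114, 0.0228, 0.0334, 0.5592, 0.3721]  mean=-0.0119  Neff=2.2075  idx=[4, 6, 6, 6, 6, 7, 7, 7]
step 2: w=[0.0000, 0.0031, 0.0031, 0.0031, 0.0031, 0.3292, 0.3292, 0.3292]  mean=0.8255  Neff=3.0748  idx=[5, 5, 5, 6, 6, 6, 7, 7]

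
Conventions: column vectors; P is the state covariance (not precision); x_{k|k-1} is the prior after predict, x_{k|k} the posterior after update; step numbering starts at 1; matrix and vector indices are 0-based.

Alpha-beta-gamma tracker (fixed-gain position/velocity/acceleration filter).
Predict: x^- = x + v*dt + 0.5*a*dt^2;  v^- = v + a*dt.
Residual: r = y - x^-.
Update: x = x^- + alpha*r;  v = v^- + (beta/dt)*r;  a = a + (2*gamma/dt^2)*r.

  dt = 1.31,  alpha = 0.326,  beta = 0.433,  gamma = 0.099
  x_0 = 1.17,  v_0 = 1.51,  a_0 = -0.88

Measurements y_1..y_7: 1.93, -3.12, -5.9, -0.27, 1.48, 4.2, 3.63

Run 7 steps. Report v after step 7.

step 1: x_pred=2.3930  r=-0.4630  x^+=2.2421  v^+=0.2042  a^+=-0.9334
step 2: x_pred=1.7086  r=-4.8286  x^+=0.1345  v^+=-2.6146  a^+=-1.4905
step 3: x_pred=-4.5697  r=-1.3303  x^+=-5.0034  v^+=-5.0070  a^+=-1.6440
step 4: x_pred=-12.9731  r=12.7031  x^+=-8.8319  v^+=-2.9618  a^+=-0.1784
step 5: x_pred=-12.8649  r=14.3449  x^+=-8.1885  v^+=1.5460  a^+=1.4767
step 6: x_pred=-4.8961  r=9.0961  x^+=-1.9308  v^+=6.4871  a^+=2.5262
step 7: x_pred=8.7349  r=-5.1049  x^+=7.0707  v^+=8.1091  a^+=1.9372

v_post = 8.1091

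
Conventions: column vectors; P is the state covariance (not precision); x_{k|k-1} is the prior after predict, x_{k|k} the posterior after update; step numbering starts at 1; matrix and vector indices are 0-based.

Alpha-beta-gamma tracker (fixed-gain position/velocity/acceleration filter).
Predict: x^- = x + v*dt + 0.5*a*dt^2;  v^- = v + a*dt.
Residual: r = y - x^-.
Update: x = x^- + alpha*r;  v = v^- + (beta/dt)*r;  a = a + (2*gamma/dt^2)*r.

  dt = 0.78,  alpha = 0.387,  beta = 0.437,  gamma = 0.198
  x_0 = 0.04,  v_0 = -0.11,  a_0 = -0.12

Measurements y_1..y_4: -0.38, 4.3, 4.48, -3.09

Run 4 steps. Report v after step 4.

v_post = 0.6396

step 1: x_pred=-0.0823  r=-0.2977  x^+=-0.1975  v^+=-0.3704  a^+=-0.3138
step 2: x_pred=-0.5819  r=4.8819  x^+=1.3074  v^+=2.1200  a^+=2.8638
step 3: x_pred=3.8322  r=0.6478  x^+=4.0829  v^+=4.7167  a^+=3.2854
step 4: x_pred=8.7613  r=-11.8513  x^+=4.1749  v^+=0.6396  a^+=-4.4284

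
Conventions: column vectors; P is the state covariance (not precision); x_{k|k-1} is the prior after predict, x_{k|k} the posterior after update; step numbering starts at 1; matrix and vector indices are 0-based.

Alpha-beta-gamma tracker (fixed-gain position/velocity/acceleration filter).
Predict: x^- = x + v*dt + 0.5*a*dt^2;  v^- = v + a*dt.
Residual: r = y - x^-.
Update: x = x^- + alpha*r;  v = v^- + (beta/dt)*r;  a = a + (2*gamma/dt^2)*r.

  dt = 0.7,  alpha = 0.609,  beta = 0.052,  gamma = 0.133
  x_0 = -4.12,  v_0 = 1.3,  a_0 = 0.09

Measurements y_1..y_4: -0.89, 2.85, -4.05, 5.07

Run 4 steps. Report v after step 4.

step 1: x_pred=-3.1879  r=2.2979  x^+=-1.7885  v^+=1.5337  a^+=1.3375
step 2: x_pred=-0.3872  r=3.2372  x^+=1.5842  v^+=2.7104  a^+=3.0948
step 3: x_pred=4.2398  r=-8.2898  x^+=-0.8087  v^+=4.2610  a^+=-1.4053
step 4: x_pred=1.8297  r=3.2403  x^+=3.8030  v^+=3.5179  a^+=0.3537

v_post = 3.5179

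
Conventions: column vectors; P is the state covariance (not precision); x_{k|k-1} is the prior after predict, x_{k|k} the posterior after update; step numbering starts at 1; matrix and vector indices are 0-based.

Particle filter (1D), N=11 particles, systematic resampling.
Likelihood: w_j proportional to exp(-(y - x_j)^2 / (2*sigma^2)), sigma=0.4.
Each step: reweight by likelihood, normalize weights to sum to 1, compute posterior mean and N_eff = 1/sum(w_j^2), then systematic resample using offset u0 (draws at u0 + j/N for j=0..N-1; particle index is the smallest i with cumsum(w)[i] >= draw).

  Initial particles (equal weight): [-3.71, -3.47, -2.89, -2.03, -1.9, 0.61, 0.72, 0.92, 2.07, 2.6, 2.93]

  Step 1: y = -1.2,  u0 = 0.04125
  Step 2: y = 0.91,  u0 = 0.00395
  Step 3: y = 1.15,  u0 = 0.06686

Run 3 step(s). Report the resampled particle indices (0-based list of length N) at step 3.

step 1: w=[0.0000, 0.0000, 0.0004, 0.3492, 0.6502, 0.0001, 0.0000, 0.0000, 0.0000, 0.0000, 0.0000]  mean=-1.9454  Neff=1.8357  idx=[3, 3, 3, 3, 4, 4, 4, 4, 4, 4, 4]
step 2: w=[0.0131, 0.0131, 0.0131, 0.0131, 0.1354, 0.1354, 0.1354, 0.1354, 0.1354, 0.1354, 0.1354]  mean=-1.9068  Neff=7.7537  idx=[0, 4, 4, 5, 6, 6, 7, 8, 9, 9, 10]
step 3: w=[0.0079, 0.0992, 0.0992, 0.0992, 0.0992, 0.0992, 0.0992, 0.0992, 0.0992, 0.0992, 0.0992]  mean=-1.9010  Neff=10.1534  idx=[1, 2, 3, 4, 5, 6, 7, 8, 8, 9, 10]

resampled_idx = [1, 2, 3, 4, 5, 6, 7, 8, 8, 9, 10]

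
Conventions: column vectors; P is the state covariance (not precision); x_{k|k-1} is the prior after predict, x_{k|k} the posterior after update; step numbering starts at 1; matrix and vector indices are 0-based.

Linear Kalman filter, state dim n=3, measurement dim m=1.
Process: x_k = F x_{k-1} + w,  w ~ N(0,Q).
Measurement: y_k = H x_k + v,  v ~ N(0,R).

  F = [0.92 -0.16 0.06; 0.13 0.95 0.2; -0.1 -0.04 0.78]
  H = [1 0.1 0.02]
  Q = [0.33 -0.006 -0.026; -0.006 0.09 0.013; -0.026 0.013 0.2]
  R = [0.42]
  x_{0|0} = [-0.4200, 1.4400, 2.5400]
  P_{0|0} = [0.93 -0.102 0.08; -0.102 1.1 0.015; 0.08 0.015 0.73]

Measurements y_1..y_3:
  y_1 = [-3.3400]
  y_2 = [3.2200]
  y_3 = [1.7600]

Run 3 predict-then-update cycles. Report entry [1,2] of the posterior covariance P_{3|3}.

P_post[1,2] = 0.1772

step 1: x^-=[-0.4644, 1.8214, 1.9656]  P^-=[1.1865 -0.1245 -0.0132; -0.1245 1.1123 0.1007; -0.0132 0.1007 0.6410]  S=[1.5929]  K=[0.7369; -0.0071; 0.0061]  nu=[-3.0971]  x^+=[-2.7466, 1.8433, 1.9468]  P^+=[0.3215 -0.1162 -0.0203; -0.1162 1.1123 0.1008; -0.0203 0.1008 0.6409]
step 2: x^-=[-2.7050, 1.7834, 1.7194]  P^-=[0.6630 -0.2295 -0.0433; -0.2295 1.1334 0.1504; -0.0433 0.1504 0.5909]  S=[1.0475]  K=[0.6102; -0.1080; -0.0157]  nu=[5.7123]  x^+=[0.7804, 1.1667, 1.6295]  P^+=[0.2730 -0.1604 -0.0333; -0.1604 1.1212 0.1486; -0.0333 0.1486 0.5906]
step 3: x^-=[0.6290, 1.5357, 1.1463]  P^-=[0.6326 -0.2762 -0.0556; -0.2762 1.1452 0.1813; -0.0556 0.1813 0.5585]  S=[1.0075]  K=[0.5993; -0.1569; -0.0261]  nu=[0.9545]  x^+=[1.2011, 1.3859, 1.1214]  P^+=[0.2707 -0.1815 -0.0398; -0.1815 1.1204 0.1772; -0.0398 0.1772 0.5578]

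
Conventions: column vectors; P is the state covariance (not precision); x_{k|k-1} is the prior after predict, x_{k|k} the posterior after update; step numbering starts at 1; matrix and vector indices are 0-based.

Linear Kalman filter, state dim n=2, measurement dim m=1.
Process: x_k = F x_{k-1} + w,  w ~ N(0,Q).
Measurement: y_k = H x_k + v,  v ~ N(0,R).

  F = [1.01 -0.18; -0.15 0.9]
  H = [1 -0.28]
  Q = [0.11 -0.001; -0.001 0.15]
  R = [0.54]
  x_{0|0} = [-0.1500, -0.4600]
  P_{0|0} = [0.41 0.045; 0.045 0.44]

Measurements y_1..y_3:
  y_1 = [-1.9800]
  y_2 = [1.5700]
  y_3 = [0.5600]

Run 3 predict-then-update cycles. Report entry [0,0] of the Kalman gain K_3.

step 1: x^-=[-0.0687, -0.3915]  P^-=[0.5261 -0.0923; -0.0923 0.5035]  S=[1.1573]  K=[0.4770; -0.2015]  nu=[-2.0209]  x^+=[-1.0326, 0.0158]  P^+=[0.2629 0.0190; 0.0190 0.4565]
step 2: x^-=[-1.0458, 0.1691]  P^-=[0.3860 -0.0970; -0.0970 0.5205]  S=[1.0212]  K=[0.4046; -0.2377]  nu=[2.6631]  x^+=[0.0318, -0.4640]  P^+=[0.2188 0.0012; 0.0012 0.4628]
step 3: x^-=[0.1157, -0.4223]  P^-=[0.3478 -0.1080; -0.1080 0.5295]  S=[0.9898]  K=[0.3819; -0.2589]  nu=[0.3261]  x^+=[0.2402, -0.5068]  P^+=[0.2034 -0.0101; -0.0101 0.4631]

K[0,0] = 0.3819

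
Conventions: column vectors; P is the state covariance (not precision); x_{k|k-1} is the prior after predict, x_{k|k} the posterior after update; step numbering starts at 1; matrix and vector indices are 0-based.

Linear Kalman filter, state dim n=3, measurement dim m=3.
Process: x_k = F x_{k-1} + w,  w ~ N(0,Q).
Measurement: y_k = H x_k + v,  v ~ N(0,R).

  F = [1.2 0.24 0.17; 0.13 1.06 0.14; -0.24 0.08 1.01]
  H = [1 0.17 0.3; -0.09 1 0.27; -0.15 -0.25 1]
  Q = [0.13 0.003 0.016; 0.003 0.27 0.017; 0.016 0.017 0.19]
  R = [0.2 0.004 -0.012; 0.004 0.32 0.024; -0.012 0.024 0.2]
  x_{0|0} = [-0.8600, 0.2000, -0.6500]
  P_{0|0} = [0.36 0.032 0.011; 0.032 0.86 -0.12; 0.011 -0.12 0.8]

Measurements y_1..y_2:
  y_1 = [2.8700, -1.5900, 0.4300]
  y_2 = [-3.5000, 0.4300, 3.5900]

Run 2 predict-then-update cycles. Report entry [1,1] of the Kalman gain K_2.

K[1,1] = 0.5823

step 1: x^-=[-1.0945, 0.0092, -0.4341]  P^-=[0.7342 0.3151 0.0496; 0.3151 1.2317 0.0553; 0.0496 0.0553 1.0064]  S=[1.2029 0.5703 0.0932; 0.5703 1.6017 0.0026; 0.0932 0.0026 1.2810]  K=[0.7242 -0.0937 -0.1613; 0.1300 0.7147 -0.2450; 0.1763 0.1374 0.7559]  nu=[4.0932, -1.5805, 0.7022]  x^+=[1.9047, -0.7605, 0.6013]  P^+=[0.1551 -0.0109 -0.0227; -0.0109 0.2172 0.0192; -0.0227 0.0192 0.1538]
step 2: x^-=[2.2053, -0.4743, 0.0894]  P^-=[0.3563 0.0717 -0.0201; 0.0717 0.5215 0.0736; -0.0201 0.0736 0.3717]  S=[0.6246 0.1819 -0.0081; 0.1819 0.8993 0.0609; -0.0081 0.0609 0.5869]  K=[0.5999 -0.0738 -0.1400; 0.1203 0.5823 -0.1738; 0.1369 0.1274 0.5958]  nu=[-5.6515, 1.0787, 3.7129]  x^+=[-1.7844, -1.1715, 1.6648]  P^+=[0.1286 -0.0077 -0.0196; -0.0077 0.1764 0.0207; -0.0196 0.0207 0.1228]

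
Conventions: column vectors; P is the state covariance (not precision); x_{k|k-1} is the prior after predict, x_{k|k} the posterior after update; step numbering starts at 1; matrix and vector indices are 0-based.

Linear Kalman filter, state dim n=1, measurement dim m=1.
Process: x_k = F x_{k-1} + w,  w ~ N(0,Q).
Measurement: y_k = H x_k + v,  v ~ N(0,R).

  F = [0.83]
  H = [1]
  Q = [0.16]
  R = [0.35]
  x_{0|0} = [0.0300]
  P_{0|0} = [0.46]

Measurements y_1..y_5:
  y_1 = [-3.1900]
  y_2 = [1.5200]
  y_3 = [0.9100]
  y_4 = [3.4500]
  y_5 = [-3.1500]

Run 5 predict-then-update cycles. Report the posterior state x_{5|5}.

x_post = [-0.5741]

step 1: x^-=[0.0249]  P^-=[0.4769]  S=[0.8269]  K=[0.5767]  nu=[-3.2149]  x^+=[-1.8292]  P^+=[0.2019]
step 2: x^-=[-1.5183]  P^-=[0.2991]  S=[0.6491]  K=[0.4608]  nu=[3.0383]  x^+=[-0.1184]  P^+=[0.1613]
step 3: x^-=[-0.0982]  P^-=[0.2711]  S=[0.6211]  K=[0.4365]  nu=[1.0082]  x^+=[0.3418]  P^+=[0.1528]
step 4: x^-=[0.2837]  P^-=[0.2652]  S=[0.6152]  K=[0.4311]  nu=[3.1663]  x^+=[1.6488]  P^+=[0.1509]
step 5: x^-=[1.3685]  P^-=[0.2639]  S=[0.6139]  K=[0.4299]  nu=[-4.5185]  x^+=[-0.5741]  P^+=[0.1505]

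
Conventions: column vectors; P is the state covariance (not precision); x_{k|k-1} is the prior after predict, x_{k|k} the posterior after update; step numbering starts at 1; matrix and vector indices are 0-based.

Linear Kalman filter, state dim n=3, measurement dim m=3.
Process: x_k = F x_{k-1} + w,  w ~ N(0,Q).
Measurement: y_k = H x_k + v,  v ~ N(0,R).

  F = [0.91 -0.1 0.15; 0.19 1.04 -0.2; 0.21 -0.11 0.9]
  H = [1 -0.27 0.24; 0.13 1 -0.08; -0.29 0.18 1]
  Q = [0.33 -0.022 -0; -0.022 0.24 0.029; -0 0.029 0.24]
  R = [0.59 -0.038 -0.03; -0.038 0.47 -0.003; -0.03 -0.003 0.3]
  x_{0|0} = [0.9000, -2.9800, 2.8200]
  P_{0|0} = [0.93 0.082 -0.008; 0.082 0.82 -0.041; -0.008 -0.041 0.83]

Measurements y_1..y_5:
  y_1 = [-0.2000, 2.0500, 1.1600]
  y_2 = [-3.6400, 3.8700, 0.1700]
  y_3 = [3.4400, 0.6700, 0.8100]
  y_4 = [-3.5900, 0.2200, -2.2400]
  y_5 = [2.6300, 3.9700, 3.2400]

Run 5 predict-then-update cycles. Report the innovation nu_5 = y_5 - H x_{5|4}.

step 1: x^-=[1.5400, -3.4922, 3.0548]  P^-=[1.1111 0.0987 0.2864; 0.0987 1.2438 -0.2012; 0.2864 -0.2012 0.9645]  S=[1.9576 -0.2193 0.1564; -0.2193 1.7906 -0.0789; 0.1564 -0.0789 1.1494]  K=[0.6178 0.1948 -0.0864; -0.0711 0.7044 0.0529; 0.2279 -0.0759 0.6991]  nu=[-3.4160, 5.5864, -0.8196]  x^+=[0.5887, 0.6424, 1.2789]  P^+=[0.3542 0.0265 0.0529; 0.0265 0.3273 -0.0353; 0.0529 -0.0353 0.2248]
step 2: x^-=[0.6633, 0.5241, 1.2040]  P^-=[0.6423 0.0087 0.1472; 0.0087 0.6370 -0.0566; 0.1472 -0.0566 0.4675]  S=[1.3789 -0.1490 0.0170; -0.1490 1.1291 0.0145; 0.0170 0.0145 0.7355]  K=[0.5055 0.1388 -0.0654; -0.0686 0.5593 0.0661; 0.1870 -0.0488 0.5604]  nu=[-4.4508, 3.3560, -0.9359]  x^+=[-1.0595, 2.6445, -0.3165]  P^+=[0.2873 0.0125 0.0459; 0.0125 0.2618 -0.0233; 0.0459 -0.0233 0.1801]
step 3: x^-=[-1.2761, 2.6123, -0.7983]  P^-=[0.5855 -0.0044 0.1221; -0.0044 0.5519 -0.0358; 0.1221 -0.0358 0.4231]  S=[1.3058 -0.1386 -0.0045; -0.1386 1.0365 0.0250; -0.0045 0.0250 0.7070]  K=[0.4849 0.1263 -0.0700; -0.0682 0.5238 0.0727; 0.1761 -0.0414 0.5419]  nu=[5.6130, -1.8403, 0.7680]  x^+=[1.1597, 1.3213, 0.6827]  P^+=[0.2756 0.0087 0.0424; 0.0087 0.2459 -0.0194; 0.0424 -0.0194 0.1732]
step 4: x^-=[1.0256, 1.4579, 0.7127]  P^-=[0.5751 -0.0070 0.1158; -0.0070 0.5311 -0.0307; 0.1158 -0.0307 0.4149]  S=[1.2911 -0.1350 -0.0101; -0.1350 1.0142 0.0270; -0.0101 0.0270 0.7030]  K=[0.4808 0.1236 -0.0721; -0.0678 0.5142 0.0744; 0.1734 -0.0395 0.5386]  nu=[-4.3931, -1.3142, -2.9177]  x^+=[-1.0387, 0.8631, -1.5684]  P^+=[0.2733 0.0078 0.0414; 0.0078 0.2415 -0.0184; 0.0414 -0.0184 0.1718]
step 5: x^-=[-1.2668, 1.0139, -1.7246]  P^-=[0.5731 -0.0073 0.1143; -0.0073 0.5256 -0.0294; 0.1143 -0.0294 0.4131]  S=[1.2878 -0.1337 -0.0115; -0.1337 1.0083 0.0275; -0.0115 0.0275 0.7022]  K=[0.4800 0.1231 -0.0727; -0.0676 0.5116 0.0748; 0.1727 -0.0389 0.5379]  nu=[4.5844, 2.9828, 4.4147]  x^+=[0.9799, 2.5604, 1.3254]  P^+=[0.2729 0.0077 0.0412; 0.0077 0.2404 -0.0181; 0.0412 -0.0181 0.1715]

innov = [4.5844, 2.9828, 4.4147]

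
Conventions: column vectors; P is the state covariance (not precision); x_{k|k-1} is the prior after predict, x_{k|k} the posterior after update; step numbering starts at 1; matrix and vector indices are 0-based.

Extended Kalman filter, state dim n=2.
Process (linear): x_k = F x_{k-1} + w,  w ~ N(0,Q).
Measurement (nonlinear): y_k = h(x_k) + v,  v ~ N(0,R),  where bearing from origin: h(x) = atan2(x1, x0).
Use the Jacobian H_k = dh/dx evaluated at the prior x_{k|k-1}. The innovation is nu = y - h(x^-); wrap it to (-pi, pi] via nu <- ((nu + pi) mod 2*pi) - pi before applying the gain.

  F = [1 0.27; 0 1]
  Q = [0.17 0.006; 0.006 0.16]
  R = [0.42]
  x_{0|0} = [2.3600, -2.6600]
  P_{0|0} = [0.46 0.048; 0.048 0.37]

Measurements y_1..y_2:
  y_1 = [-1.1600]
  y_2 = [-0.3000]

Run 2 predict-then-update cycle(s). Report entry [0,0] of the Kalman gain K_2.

K[0,0] = 0.5775

step 1: x^-=[1.6418, -2.6600]  P^-=[0.6829 0.1539; 0.1539 0.5300]  H_jac=[0.2722 0.1680]  S=[0.4997]  K=[0.4238; 0.2621]  nu=[-0.1422]  x^+=[1.5815, -2.6973]  P^+=[0.5931 0.0984; 0.0984 0.4957]
step 2: x^-=[0.8533, -2.6973]  P^-=[0.8524 0.2382; 0.2382 0.6557]  H_jac=[0.3370 0.1066]  S=[0.5414]  K=[0.5775; 0.2774]  nu=[0.9644]  x^+=[1.4103, -2.4297]  P^+=[0.6718 0.1515; 0.1515 0.6140]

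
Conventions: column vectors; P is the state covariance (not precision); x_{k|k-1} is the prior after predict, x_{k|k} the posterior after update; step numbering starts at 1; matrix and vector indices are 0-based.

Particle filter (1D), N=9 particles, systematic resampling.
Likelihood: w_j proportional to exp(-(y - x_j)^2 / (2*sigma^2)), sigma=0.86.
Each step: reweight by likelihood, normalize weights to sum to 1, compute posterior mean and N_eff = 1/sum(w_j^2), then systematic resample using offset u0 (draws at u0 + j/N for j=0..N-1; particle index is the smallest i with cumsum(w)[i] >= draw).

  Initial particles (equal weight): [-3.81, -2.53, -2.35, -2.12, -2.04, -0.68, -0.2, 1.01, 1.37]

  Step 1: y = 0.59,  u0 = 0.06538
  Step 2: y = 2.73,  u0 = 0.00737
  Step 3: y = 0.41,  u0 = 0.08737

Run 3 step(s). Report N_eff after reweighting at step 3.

N_eff = 8.7095

step 1: w=[0.0000, 0.0005, 0.0011, 0.0027, 0.0036, 0.1311, 0.2559, 0.3463, 0.2586]  mean=0.5465  Neff=3.7103  idx=[5, 6, 6, 7, 7, 7, 7, 8, 8]
step 2: w=[0.0003, 0.0027, 0.0027, 0.1208, 0.1208, 0.1208, 0.1208, 0.2556, 0.2556]  mean=1.1869  Neff=5.2908  idx=[3, 3, 4, 5, 6, 7, 7, 8, 8]
step 3: w=[0.1293, 0.1293, 0.1293, 0.1293, 0.1293, 0.0884, 0.0884, 0.0884, 0.0884]  mean=1.1373  Neff=8.7095  idx=[0, 1, 2, 3, 4, 4, 6, 7, 8]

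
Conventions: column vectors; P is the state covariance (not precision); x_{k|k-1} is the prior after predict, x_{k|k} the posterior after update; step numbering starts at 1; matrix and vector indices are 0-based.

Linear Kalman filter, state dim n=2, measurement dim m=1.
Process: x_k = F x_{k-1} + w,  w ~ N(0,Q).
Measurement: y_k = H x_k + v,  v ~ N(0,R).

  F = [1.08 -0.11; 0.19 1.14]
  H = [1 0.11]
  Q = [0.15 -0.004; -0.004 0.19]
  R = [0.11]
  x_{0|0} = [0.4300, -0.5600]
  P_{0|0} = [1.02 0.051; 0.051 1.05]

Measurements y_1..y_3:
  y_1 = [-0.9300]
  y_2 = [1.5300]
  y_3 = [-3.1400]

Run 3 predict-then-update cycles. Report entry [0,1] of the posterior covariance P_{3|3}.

step 1: x^-=[0.5260, -0.5567]  P^-=[1.3403 0.1354; 0.1354 1.6135]  S=[1.4996]  K=[0.9037; 0.2086]  nu=[-1.3948]  x^+=[-0.7344, -0.8477]  P^+=[0.1156 -0.1474; -0.1474 1.5482]
step 2: x^-=[-0.7000, -1.1059]  P^-=[0.3386 -0.3528; -0.3528 2.1424]  S=[0.3969]  K=[0.7553; -0.2950]  nu=[2.3516]  x^+=[1.0762, -1.7997]  P^+=[0.1122 -0.2643; -0.2643 2.1079]
step 3: x^-=[1.3603, -1.8472]  P^-=[0.3691 -0.5652; -0.5652 2.8189]  S=[0.3889]  K=[0.7893; -0.6561]  nu=[-4.2971]  x^+=[-2.0315, 0.9720]  P^+=[0.1268 -0.3638; -0.3638 2.6515]

P_post[0,1] = -0.3638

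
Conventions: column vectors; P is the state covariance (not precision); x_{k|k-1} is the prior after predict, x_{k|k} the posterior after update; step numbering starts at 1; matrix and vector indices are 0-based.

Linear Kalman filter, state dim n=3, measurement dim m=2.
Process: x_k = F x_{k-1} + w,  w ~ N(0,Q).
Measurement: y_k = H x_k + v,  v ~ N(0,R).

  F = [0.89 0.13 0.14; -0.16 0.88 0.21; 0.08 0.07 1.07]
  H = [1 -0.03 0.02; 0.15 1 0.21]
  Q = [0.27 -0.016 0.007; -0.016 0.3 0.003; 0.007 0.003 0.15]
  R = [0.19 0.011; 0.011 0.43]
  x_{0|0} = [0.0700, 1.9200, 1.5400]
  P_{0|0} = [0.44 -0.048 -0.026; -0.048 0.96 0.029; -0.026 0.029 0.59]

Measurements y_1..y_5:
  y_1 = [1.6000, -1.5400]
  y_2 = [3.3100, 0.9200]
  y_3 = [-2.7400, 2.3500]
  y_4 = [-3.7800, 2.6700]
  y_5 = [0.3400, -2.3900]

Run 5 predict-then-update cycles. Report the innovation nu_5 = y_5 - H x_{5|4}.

step 1: x^-=[0.5275, 2.0018, 1.7878]  P^-=[0.6298 0.0120 0.1112; 0.0120 1.1067 0.2180; 0.1112 0.2180 0.8324]  S=[0.8246 0.1144; 0.1144 1.6897]  K=[0.7625 0.0252; -0.1163 0.6910; 0.1146 0.2346]  nu=[1.0968, -3.9964]  x^+=[1.2631, -0.8871, 0.9761]  P^+=[0.1449 -0.0043 0.0084; -0.0043 0.3072 -0.0508; 0.0084 -0.0508 0.7224]
step 2: x^-=[1.1455, -0.7778, 1.0834]  P^-=[0.4033 0.0102 0.1285; 0.0102 0.5553 0.1322; 0.1285 0.1322 0.9733]  S=[0.5986 0.0983; 0.0983 1.1040]  K=[0.6729 0.0286; -0.0947 0.5380; 0.1904 0.3054]  nu=[2.1195, 1.2985]  x^+=[2.6088, -0.2799, 1.8836]  P^+=[0.1276 -0.0039 0.0214; -0.0039 0.2404 -0.0456; 0.0214 -0.0456 0.8372]
step 3: x^-=[2.5492, -0.2682, 2.2045]  P^-=[0.3943 0.0116 0.1573; 0.0116 0.5092 0.1571; 0.1573 0.1571 1.1073]  S=[0.5906 0.1067; 0.1067 1.0763]  K=[0.6669 0.0303; -0.0939 0.5147; 0.2305 0.3611]  nu=[-5.3413, 1.7729]  x^+=[-0.9592, 1.1458, 1.6135]  P^+=[0.1263 -0.0045 0.0282; -0.0045 0.2292 -0.0392; 0.0282 -0.0392 0.9178]
step 4: x^-=[-0.4789, 1.5006, 1.7299]  P^-=[0.3965 0.0145 0.1766; 0.0145 0.5061 0.1797; 0.1766 0.1797 1.2016]  S=[0.5934 0.1149; 0.1149 1.0889]  K=[0.6673 0.0316; -0.0940 0.5113; 0.2527 0.3944]  nu=[-3.2907, 0.8779]  x^+=[-2.6469, 2.2590, 1.2446]  P^+=[0.1264 -0.0047 0.0318; -0.0047 0.2272 -0.0364; 0.0318 -0.0364 0.9714]
step 5: x^-=[-1.8878, 2.6728, 1.2781]  P^-=[0.3985 0.0167 0.1885; 0.0167 0.5077 0.1936; 0.1885 0.1936 1.2641]  S=[0.5957 0.1203; 0.1203 1.1007]  K=[0.6678 0.0325; -0.0941 0.5108; 0.2655 0.4138]  nu=[2.2824, -5.0480]  x^+=[-0.5275, -0.1206, -0.2046]  P^+=[0.1264 -0.0047 0.0338; -0.0047 0.2268 -0.0357; 0.0338 -0.0357 1.0072]

innov = [2.2824, -5.0480]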